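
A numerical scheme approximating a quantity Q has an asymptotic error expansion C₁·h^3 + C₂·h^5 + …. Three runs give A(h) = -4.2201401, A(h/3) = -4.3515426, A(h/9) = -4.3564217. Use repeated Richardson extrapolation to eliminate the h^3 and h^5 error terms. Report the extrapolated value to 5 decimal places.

-4.35661

First eliminate the h^3 term (factor 3^3 = 27):
  B₁ = (27·(-4.3515426) − (-4.2201401))/26 = -4.3565965
  B₂ = (27·(-4.3564217) − (-4.3515426))/26 = -4.3566094
Then eliminate the h^5 term (factor 3^5 = 243):
  (243·(-4.3566094) − (-4.3565965))/242 = -4.3566095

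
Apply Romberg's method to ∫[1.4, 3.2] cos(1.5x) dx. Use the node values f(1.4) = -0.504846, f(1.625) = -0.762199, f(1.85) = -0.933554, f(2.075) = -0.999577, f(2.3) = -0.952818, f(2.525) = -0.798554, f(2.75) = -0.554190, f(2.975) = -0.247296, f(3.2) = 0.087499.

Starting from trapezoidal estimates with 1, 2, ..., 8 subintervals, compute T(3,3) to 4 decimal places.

-1.2396

T(0,0) (trapezoid, 1 panel, h=1.8000): -0.375612
T(1,0) (trapezoid, 2 panels, h=0.9000): -1.045342
T(2,0) (trapezoid, 4 panels, h=0.4500): -1.192156
T(3,0) (trapezoid, 8 panels, h=0.2250): -1.227794
T(1,1) = -1.045342 + (-1.045342 − (-0.375612))/3 = -1.268585
T(2,1) = -1.192156 + (-1.192156 − (-1.045342))/3 = -1.241094
T(3,1) = -1.227794 + (-1.227794 − (-1.192156))/3 = -1.239673
T(2,2) = -1.241094 + (-1.241094 − (-1.268585))/15 = -1.239261
T(3,2) = -1.239673 + (-1.239673 − (-1.241094))/15 = -1.239578
T(3,3) = -1.239578 + (-1.239578 − (-1.239261))/63 = -1.239583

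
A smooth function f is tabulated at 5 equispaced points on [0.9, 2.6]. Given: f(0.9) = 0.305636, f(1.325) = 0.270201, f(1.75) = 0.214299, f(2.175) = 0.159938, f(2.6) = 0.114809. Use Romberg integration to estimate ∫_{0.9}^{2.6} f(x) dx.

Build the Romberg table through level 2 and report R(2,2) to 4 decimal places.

R(0,0) (trapezoid, 1 panel, h=1.7000): 0.357378
R(1,0) (trapezoid, 2 panels, h=0.8500): 0.360843
R(2,0) (trapezoid, 4 panels, h=0.4250): 0.363231
R(1,1) = 0.360843 + (0.360843 − 0.357378)/3 = 0.361998
R(2,1) = 0.363231 + (0.363231 − 0.360843)/3 = 0.364027
R(2,2) = 0.364027 + (0.364027 − 0.361998)/15 = 0.364162

0.3642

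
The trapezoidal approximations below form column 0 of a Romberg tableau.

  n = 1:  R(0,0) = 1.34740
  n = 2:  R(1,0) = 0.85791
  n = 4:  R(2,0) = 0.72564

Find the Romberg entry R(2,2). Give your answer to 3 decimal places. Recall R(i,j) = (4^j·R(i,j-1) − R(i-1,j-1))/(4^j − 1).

0.681

R(1,1) = 0.85791 + (0.85791 − 1.34740)/3 = 0.69475
R(2,1) = (4·0.72564 − 0.85791) / 3 = 0.68155
R(2,2) = 0.68155 + (0.68155 − 0.69475)/15 = 0.68067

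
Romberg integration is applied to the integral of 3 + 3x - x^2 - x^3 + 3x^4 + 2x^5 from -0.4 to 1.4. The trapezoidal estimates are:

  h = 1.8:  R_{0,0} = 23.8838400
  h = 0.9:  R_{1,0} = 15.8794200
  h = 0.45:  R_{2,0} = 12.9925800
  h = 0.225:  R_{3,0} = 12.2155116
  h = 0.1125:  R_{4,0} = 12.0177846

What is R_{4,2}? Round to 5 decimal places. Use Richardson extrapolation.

11.95157

Richardson extrapolation on the trapezoidal column (denominator 4−1=3):
R_{3,1} = (4·12.2155116 − 12.9925800) / 3 = 11.9564888
R_{4,1} = (4·12.0177846 − 12.2155116) / 3 = 11.9518756
R_{4,2} = (16·11.9518756 − 11.9564888) / 15 = 11.9515681
(Column j=1 coincides with Simpson's rule on the same nodes.)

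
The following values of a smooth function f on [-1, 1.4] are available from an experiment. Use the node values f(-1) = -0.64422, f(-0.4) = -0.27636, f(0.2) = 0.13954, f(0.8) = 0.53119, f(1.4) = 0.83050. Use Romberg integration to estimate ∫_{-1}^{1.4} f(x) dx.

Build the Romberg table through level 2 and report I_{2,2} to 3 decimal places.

0.297

I_{0,0} (trapezoid, 1 panel, h=2.4000): 0.22354
I_{1,0} (trapezoid, 2 panels, h=1.2000): 0.27922
I_{2,0} (trapezoid, 4 panels, h=0.6000): 0.29251
I_{1,1} = 0.27922 + (0.27922 − 0.22354)/3 = 0.29778
I_{2,1} = 0.29251 + (0.29251 − 0.27922)/3 = 0.29694
I_{2,2} = 0.29694 + (0.29694 − 0.29778)/15 = 0.29688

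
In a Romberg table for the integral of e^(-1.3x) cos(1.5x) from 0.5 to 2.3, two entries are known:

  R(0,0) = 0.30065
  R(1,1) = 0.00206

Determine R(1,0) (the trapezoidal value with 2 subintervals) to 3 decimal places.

0.077

From R(1,1) = (4·R(1,0) − R(0,0))/3, solve for R(1,0):
4·R(1,0) = 3·0.00206 + 0.30065 = 0.30683
R(1,0) = 0.07671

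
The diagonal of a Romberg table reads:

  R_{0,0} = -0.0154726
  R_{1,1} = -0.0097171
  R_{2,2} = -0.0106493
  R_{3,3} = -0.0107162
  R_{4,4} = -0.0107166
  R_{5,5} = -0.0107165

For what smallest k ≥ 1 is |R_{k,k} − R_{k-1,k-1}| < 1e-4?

k = 3

|R_{1,1} − R_{0,0}| = 0.0057555 ≥ 1e-4
|R_{2,2} − R_{1,1}| = 0.0009322 ≥ 1e-4
|R_{3,3} − R_{2,2}| = 0.0000669 < 1e-4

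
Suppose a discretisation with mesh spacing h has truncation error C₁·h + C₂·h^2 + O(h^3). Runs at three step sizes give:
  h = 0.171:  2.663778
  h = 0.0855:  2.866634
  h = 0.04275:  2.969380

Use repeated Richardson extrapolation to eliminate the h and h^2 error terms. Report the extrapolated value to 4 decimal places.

3.0730

First eliminate the h term (factor 2^1 = 2):
  B₁ = (2·2.866634 − 2.663778)/1 = 3.069490
  B₂ = (2·2.969380 − 2.866634)/1 = 3.072126
Then eliminate the h^2 term (factor 2^2 = 4):
  (4·3.072126 − 3.069490)/3 = 3.073005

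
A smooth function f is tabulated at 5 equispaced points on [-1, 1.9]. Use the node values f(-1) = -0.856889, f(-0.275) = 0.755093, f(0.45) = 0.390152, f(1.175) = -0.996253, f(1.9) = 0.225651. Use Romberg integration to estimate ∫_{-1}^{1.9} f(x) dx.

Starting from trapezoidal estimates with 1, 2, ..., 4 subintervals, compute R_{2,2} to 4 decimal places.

R_{0,0} (trapezoid, 1 panel, h=2.9000): -0.915295
R_{1,0} (trapezoid, 2 panels, h=1.4500): 0.108073
R_{2,0} (trapezoid, 4 panels, h=0.7250): -0.120805
R_{1,1} = 0.108073 + (0.108073 − (-0.915295))/3 = 0.449196
R_{2,1} = -0.120805 + (-0.120805 − 0.108073)/3 = -0.197098
R_{2,2} = -0.197098 + (-0.197098 − 0.449196)/15 = -0.240184

-0.2402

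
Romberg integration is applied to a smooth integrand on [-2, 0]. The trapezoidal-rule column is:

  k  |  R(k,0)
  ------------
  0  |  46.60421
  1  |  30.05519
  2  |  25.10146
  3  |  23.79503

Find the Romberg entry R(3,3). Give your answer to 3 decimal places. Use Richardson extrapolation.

Richardson extrapolation on the trapezoidal column (denominator 4−1=3):
R(1,1) = 30.05519 + (30.05519 − 46.60421)/3 = 24.53885
R(2,1) = 25.10146 + (25.10146 − 30.05519)/3 = 23.45022
R(3,1) = (4·23.79503 − 25.10146) / 3 = 23.35955
R(2,2) = (16·23.45022 − 24.53885) / 15 = 23.37764
R(3,2) = 23.35955 + (23.35955 − 23.45022)/15 = 23.35351
R(3,3) = 23.35351 + (23.35351 − 23.37764)/63 = 23.35313
(Column j=1 coincides with Simpson's rule on the same nodes.)

23.353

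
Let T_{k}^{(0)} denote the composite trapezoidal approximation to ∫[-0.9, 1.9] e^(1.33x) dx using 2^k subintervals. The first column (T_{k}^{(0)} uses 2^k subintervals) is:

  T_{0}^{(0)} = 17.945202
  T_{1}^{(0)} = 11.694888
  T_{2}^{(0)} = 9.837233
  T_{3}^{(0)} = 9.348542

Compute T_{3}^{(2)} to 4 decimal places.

9.1835

T_{2}^{(1)} = (4·9.837233 − 11.694888) / 3 = 9.218015
T_{3}^{(1)} = (4·9.348542 − 9.837233) / 3 = 9.185645
T_{3}^{(2)} = 9.185645 + (9.185645 − 9.218015)/15 = 9.183487
(Column j=1 coincides with Simpson's rule on the same nodes.)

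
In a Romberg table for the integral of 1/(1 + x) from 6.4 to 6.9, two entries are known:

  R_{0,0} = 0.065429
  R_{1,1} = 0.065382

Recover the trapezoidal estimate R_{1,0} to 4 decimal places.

0.0654

From R_{1,1} = (4·R_{1,0} − R_{0,0})/3, solve for R_{1,0}:
4·R_{1,0} = 3·0.065382 + 0.065429 = 0.261575
R_{1,0} = 0.065394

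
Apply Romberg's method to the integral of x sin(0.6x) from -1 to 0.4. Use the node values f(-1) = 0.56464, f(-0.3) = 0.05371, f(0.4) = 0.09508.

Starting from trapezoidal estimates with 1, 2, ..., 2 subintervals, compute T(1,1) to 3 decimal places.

0.204

T(0,0) (trapezoid, 1 panel, h=1.4000): 0.46180
T(1,0) (trapezoid, 2 panels, h=0.7000): 0.26850
T(1,1) = 0.26850 + (0.26850 − 0.46180)/3 = 0.20407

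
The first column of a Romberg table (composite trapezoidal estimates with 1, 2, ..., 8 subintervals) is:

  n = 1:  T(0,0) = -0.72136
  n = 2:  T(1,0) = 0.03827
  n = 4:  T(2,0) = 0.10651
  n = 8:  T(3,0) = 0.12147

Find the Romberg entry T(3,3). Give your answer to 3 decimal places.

Richardson extrapolation on the trapezoidal column (denominator 4−1=3):
T(1,1) = 0.03827 + (0.03827 − (-0.72136))/3 = 0.29148
T(2,1) = 0.10651 + (0.10651 − 0.03827)/3 = 0.12926
T(3,1) = 0.12147 + (0.12147 − 0.10651)/3 = 0.12646
T(2,2) = (16·0.12926 − 0.29148) / 15 = 0.11845
T(3,2) = (16·0.12646 − 0.12926) / 15 = 0.12627
T(3,3) = (64·0.12627 − 0.11845) / 63 = 0.12639

0.126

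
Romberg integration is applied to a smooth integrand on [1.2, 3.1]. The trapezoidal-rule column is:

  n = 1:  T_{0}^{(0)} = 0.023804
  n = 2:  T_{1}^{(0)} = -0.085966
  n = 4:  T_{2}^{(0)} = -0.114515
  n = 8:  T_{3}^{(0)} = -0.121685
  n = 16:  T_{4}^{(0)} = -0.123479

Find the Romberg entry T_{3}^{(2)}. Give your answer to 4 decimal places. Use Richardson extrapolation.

-0.1241

T_{2}^{(1)} = (4·(-0.114515) − (-0.085966)) / 3 = -0.124031
T_{3}^{(1)} = -0.121685 + (-0.121685 − (-0.114515))/3 = -0.124075
T_{3}^{(2)} = (16·(-0.124075) − (-0.124031)) / 15 = -0.124078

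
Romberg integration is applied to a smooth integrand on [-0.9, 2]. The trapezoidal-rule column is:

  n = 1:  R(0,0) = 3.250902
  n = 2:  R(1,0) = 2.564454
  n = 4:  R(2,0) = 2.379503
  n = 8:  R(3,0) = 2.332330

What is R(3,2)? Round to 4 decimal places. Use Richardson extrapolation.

Richardson extrapolation on the trapezoidal column (denominator 4−1=3):
R(2,1) = 2.379503 + (2.379503 − 2.564454)/3 = 2.317853
R(3,1) = (4·2.332330 − 2.379503) / 3 = 2.316606
R(3,2) = 2.316606 + (2.316606 − 2.317853)/15 = 2.316523
(Column j=1 coincides with Simpson's rule on the same nodes.)

2.3165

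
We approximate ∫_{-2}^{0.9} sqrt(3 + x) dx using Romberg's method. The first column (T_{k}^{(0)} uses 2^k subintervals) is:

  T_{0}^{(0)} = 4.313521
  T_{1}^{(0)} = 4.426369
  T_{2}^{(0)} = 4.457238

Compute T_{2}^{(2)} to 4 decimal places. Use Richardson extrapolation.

Richardson extrapolation on the trapezoidal column (denominator 4−1=3):
T_{1}^{(1)} = 4.426369 + (4.426369 − 4.313521)/3 = 4.463985
T_{2}^{(1)} = 4.457238 + (4.457238 − 4.426369)/3 = 4.467528
T_{2}^{(2)} = (16·4.467528 − 4.463985) / 15 = 4.467764

4.4678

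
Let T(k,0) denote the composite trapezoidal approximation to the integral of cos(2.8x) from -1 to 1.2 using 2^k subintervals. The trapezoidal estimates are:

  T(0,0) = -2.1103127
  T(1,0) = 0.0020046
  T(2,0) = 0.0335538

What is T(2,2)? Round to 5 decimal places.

-0.00007

T(1,1) = 0.0020046 + (0.0020046 − (-2.1103127))/3 = 0.7061104
T(2,1) = 0.0335538 + (0.0335538 − 0.0020046)/3 = 0.0440702
T(2,2) = (16·0.0440702 − 0.7061104) / 15 = -0.0000658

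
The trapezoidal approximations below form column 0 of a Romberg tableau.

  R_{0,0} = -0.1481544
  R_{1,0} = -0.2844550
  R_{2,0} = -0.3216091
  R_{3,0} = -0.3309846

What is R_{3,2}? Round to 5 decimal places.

-0.33412

R_{2,1} = (4·(-0.3216091) − (-0.2844550)) / 3 = -0.3339938
R_{3,1} = -0.3309846 + (-0.3309846 − (-0.3216091))/3 = -0.3341098
R_{3,2} = -0.3341098 + (-0.3341098 − (-0.3339938))/15 = -0.3341175
(Column j=1 coincides with Simpson's rule on the same nodes.)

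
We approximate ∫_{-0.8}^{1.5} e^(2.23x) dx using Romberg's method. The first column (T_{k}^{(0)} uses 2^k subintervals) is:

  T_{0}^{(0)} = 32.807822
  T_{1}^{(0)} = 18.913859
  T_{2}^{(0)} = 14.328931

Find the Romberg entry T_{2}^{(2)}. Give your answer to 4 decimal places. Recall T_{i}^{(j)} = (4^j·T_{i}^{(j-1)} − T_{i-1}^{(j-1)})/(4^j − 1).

Richardson extrapolation on the trapezoidal column (denominator 4−1=3):
T_{1}^{(1)} = 18.913859 + (18.913859 − 32.807822)/3 = 14.282538
T_{2}^{(1)} = 14.328931 + (14.328931 − 18.913859)/3 = 12.800622
T_{2}^{(2)} = 12.800622 + (12.800622 − 14.282538)/15 = 12.701828

12.7018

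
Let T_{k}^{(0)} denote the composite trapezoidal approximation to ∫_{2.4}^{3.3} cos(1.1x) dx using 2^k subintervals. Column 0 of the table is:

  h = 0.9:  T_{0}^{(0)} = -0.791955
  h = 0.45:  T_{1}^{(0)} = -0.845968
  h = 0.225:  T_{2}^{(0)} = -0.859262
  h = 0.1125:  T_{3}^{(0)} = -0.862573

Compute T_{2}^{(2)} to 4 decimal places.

-0.8637

Richardson extrapolation on the trapezoidal column (denominator 4−1=3):
T_{1}^{(1)} = (4·(-0.845968) − (-0.791955)) / 3 = -0.863972
T_{2}^{(1)} = -0.859262 + (-0.859262 − (-0.845968))/3 = -0.863693
T_{2}^{(2)} = (16·(-0.863693) − (-0.863972)) / 15 = -0.863674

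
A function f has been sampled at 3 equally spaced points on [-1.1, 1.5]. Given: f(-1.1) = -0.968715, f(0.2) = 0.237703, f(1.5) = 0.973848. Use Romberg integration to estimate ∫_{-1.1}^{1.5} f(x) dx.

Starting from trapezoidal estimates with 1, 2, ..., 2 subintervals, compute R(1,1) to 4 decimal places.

R(0,0) (trapezoid, 1 panel, h=2.6000): 0.006673
R(1,0) (trapezoid, 2 panels, h=1.3000): 0.312350
R(1,1) = 0.312350 + (0.312350 − 0.006673)/3 = 0.414242

0.4142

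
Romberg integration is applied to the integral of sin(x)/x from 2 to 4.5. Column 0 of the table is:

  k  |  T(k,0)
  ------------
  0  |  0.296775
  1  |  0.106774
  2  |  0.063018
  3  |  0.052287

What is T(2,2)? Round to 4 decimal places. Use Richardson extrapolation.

Richardson extrapolation on the trapezoidal column (denominator 4−1=3):
T(1,1) = (4·0.106774 − 0.296775) / 3 = 0.043440
T(2,1) = (4·0.063018 − 0.106774) / 3 = 0.048433
T(2,2) = 0.048433 + (0.048433 − 0.043440)/15 = 0.048766

0.0488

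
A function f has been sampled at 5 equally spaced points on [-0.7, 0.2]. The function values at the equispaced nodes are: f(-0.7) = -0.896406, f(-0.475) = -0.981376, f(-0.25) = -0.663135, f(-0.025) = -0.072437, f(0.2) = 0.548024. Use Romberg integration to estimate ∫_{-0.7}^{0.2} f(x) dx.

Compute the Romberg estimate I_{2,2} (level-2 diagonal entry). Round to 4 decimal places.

-0.4412

I_{0,0} (trapezoid, 1 panel, h=0.9000): -0.156772
I_{1,0} (trapezoid, 2 panels, h=0.4500): -0.376797
I_{2,0} (trapezoid, 4 panels, h=0.2250): -0.425506
I_{1,1} = -0.376797 + (-0.376797 − (-0.156772))/3 = -0.450139
I_{2,1} = -0.425506 + (-0.425506 − (-0.376797))/3 = -0.441742
I_{2,2} = -0.441742 + (-0.441742 − (-0.450139))/15 = -0.441182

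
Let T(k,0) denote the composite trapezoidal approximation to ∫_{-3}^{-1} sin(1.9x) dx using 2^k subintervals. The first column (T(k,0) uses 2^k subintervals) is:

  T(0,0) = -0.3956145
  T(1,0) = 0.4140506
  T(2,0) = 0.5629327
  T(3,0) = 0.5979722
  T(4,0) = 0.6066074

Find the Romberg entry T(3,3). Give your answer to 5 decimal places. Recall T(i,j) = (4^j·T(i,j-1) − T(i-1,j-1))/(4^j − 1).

T(1,1) = 0.4140506 + (0.4140506 − (-0.3956145))/3 = 0.6839390
T(2,1) = (4·0.5629327 − 0.4140506) / 3 = 0.6125601
T(3,1) = 0.5979722 + (0.5979722 − 0.5629327)/3 = 0.6096520
T(2,2) = 0.6125601 + (0.6125601 − 0.6839390)/15 = 0.6078015
T(3,2) = 0.6096520 + (0.6096520 − 0.6125601)/15 = 0.6094581
T(3,3) = 0.6094581 + (0.6094581 − 0.6078015)/63 = 0.6094844
(Column j=1 coincides with Simpson's rule on the same nodes.)

0.60948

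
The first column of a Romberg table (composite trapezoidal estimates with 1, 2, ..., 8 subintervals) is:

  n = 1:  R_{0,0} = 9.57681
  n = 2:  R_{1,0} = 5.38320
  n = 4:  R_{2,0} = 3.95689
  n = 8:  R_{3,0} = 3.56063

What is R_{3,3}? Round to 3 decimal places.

R_{1,1} = 5.38320 + (5.38320 − 9.57681)/3 = 3.98533
R_{2,1} = 3.95689 + (3.95689 − 5.38320)/3 = 3.48145
R_{3,1} = (4·3.56063 − 3.95689) / 3 = 3.42854
R_{2,2} = 3.48145 + (3.48145 − 3.98533)/15 = 3.44786
R_{3,2} = 3.42854 + (3.42854 − 3.48145)/15 = 3.42501
R_{3,3} = (64·3.42501 − 3.44786) / 63 = 3.42465

3.425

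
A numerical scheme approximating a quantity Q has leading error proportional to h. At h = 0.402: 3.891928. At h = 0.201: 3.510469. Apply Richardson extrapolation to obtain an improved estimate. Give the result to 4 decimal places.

Extrapolated value = (2·A(h/2) − A(h)) / (2 − 1)
= (2·3.510469 − 3.891928) / 1
= 3.129010 / 1 = 3.129010

3.1290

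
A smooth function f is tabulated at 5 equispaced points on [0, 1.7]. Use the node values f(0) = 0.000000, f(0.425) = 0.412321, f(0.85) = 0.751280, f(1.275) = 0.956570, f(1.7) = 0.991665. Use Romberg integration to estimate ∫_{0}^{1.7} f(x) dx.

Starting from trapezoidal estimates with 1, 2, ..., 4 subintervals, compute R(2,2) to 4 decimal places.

R(0,0) (trapezoid, 1 panel, h=1.7000): 0.842915
R(1,0) (trapezoid, 2 panels, h=0.8500): 1.060046
R(2,0) (trapezoid, 4 panels, h=0.4250): 1.111801
R(1,1) = 1.060046 + (1.060046 − 0.842915)/3 = 1.132423
R(2,1) = 1.111801 + (1.111801 − 1.060046)/3 = 1.129053
R(2,2) = 1.129053 + (1.129053 − 1.132423)/15 = 1.128828

1.1288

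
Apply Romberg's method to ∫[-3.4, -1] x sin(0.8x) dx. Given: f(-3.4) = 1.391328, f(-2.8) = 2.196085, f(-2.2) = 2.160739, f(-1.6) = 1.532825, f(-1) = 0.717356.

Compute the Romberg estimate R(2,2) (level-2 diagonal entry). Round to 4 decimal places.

R(0,0) (trapezoid, 1 panel, h=2.4000): 2.530421
R(1,0) (trapezoid, 2 panels, h=1.2000): 3.858097
R(2,0) (trapezoid, 4 panels, h=0.6000): 4.166395
R(1,1) = 3.858097 + (3.858097 − 2.530421)/3 = 4.300656
R(2,1) = 4.166395 + (4.166395 − 3.858097)/3 = 4.269161
R(2,2) = 4.269161 + (4.269161 − 4.300656)/15 = 4.267061

4.2671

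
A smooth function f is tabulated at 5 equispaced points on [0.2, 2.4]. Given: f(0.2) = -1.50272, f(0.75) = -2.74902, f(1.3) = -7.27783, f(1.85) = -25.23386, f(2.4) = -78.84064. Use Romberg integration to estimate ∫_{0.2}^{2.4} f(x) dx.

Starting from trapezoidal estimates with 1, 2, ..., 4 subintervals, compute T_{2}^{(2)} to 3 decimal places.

T_{0}^{(0)} (trapezoid, 1 panel, h=2.2000): -88.37770
T_{1}^{(0)} (trapezoid, 2 panels, h=1.1000): -52.19446
T_{2}^{(0)} (trapezoid, 4 panels, h=0.5500): -41.48781
T_{1}^{(1)} = -52.19446 + (-52.19446 − (-88.37770))/3 = -40.13338
T_{2}^{(1)} = -41.48781 + (-41.48781 − (-52.19446))/3 = -37.91893
T_{2}^{(2)} = -37.91893 + (-37.91893 − (-40.13338))/15 = -37.77130

-37.771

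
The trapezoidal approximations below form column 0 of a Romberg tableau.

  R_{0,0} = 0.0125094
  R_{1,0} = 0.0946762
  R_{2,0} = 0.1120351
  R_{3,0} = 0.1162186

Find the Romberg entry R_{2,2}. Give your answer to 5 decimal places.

0.11754

Richardson extrapolation on the trapezoidal column (denominator 4−1=3):
R_{1,1} = (4·0.0946762 − 0.0125094) / 3 = 0.1220651
R_{2,1} = (4·0.1120351 − 0.0946762) / 3 = 0.1178214
R_{2,2} = 0.1178214 + (0.1178214 − 0.1220651)/15 = 0.1175385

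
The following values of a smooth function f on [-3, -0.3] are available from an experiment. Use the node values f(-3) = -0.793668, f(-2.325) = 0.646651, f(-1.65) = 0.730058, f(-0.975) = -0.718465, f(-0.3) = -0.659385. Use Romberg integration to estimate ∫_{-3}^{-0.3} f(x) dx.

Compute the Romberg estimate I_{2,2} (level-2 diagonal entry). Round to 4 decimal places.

I_{0,0} (trapezoid, 1 panel, h=2.7000): -1.961622
I_{1,0} (trapezoid, 2 panels, h=1.3500): 0.004768
I_{2,0} (trapezoid, 4 panels, h=0.6750): -0.046091
I_{1,1} = 0.004768 + (0.004768 − (-1.961622))/3 = 0.660231
I_{2,1} = -0.046091 + (-0.046091 − 0.004768)/3 = -0.063044
I_{2,2} = -0.063044 + (-0.063044 − 0.660231)/15 = -0.111262

-0.1113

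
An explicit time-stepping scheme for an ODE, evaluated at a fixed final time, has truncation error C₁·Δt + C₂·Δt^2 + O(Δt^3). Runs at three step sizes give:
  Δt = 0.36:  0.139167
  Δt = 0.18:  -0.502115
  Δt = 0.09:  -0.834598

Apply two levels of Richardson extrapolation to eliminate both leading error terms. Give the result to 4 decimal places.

-1.1750

First eliminate the Δt term (factor 2^1 = 2):
  B₁ = (2·(-0.502115) − 0.139167)/1 = -1.143397
  B₂ = (2·(-0.834598) − (-0.502115))/1 = -1.167081
Then eliminate the Δt^2 term (factor 2^2 = 4):
  (4·(-1.167081) − (-1.143397))/3 = -1.174976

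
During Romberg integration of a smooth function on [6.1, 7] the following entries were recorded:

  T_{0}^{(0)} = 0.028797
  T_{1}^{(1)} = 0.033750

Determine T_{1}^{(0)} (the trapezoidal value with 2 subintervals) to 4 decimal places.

From T_{1}^{(1)} = (4·T_{1}^{(0)} − T_{0}^{(0)})/3, solve for T_{1}^{(0)}:
4·T_{1}^{(0)} = 3·0.033750 + 0.028797 = 0.130047
T_{1}^{(0)} = 0.032512

0.0325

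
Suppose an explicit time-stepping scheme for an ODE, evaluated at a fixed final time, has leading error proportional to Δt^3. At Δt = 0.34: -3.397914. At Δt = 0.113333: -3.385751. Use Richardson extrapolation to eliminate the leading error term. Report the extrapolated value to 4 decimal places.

The leading error scales as Δt^3; refining by a factor of 3 reduces it by 3^3 = 27.
Extrapolated value = (27·A(Δt/3) − A(Δt)) / (27 − 1)
= (27·(-3.385751) − (-3.397914)) / 26
= -88.017363 / 26 = -3.385283

-3.3853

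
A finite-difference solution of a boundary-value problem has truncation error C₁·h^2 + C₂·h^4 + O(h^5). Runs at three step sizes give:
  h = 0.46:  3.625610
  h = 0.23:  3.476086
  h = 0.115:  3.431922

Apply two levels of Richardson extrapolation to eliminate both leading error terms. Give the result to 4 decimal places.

First eliminate the h^2 term (factor 2^2 = 4):
  B₁ = (4·3.476086 − 3.625610)/3 = 3.426245
  B₂ = (4·3.431922 − 3.476086)/3 = 3.417201
Then eliminate the h^4 term (factor 2^4 = 16):
  (16·3.417201 − 3.426245)/15 = 3.416598

3.4166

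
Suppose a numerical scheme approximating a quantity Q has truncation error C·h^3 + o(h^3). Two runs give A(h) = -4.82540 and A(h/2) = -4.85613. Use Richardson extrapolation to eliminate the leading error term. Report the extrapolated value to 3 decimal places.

The leading error scales as h^3; refining by a factor of 2 reduces it by 2^3 = 8.
Extrapolated value = (8·A(h/2) − A(h)) / (8 − 1)
= (8·(-4.85613) − (-4.82540)) / 7
= -34.02364 / 7 = -4.86052

-4.861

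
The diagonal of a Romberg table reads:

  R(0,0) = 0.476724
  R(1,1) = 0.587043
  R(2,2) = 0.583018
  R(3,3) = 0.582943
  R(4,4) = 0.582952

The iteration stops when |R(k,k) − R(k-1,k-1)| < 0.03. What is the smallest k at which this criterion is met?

k = 2

|R(1,1) − R(0,0)| = 0.110319 ≥ 0.03
|R(2,2) − R(1,1)| = 0.004025 < 0.03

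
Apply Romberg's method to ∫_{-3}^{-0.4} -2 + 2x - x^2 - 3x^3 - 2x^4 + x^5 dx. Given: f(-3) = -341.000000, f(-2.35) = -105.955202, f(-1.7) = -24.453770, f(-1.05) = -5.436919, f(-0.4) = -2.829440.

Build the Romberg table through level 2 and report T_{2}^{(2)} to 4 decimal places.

-180.9831

T_{0}^{(0)} (trapezoid, 1 panel, h=2.6000): -446.978272
T_{1}^{(0)} (trapezoid, 2 panels, h=1.3000): -255.279037
T_{2}^{(0)} (trapezoid, 4 panels, h=0.6500): -200.044397
T_{1}^{(1)} = -255.279037 + (-255.279037 − (-446.978272))/3 = -191.379292
T_{2}^{(1)} = -200.044397 + (-200.044397 − (-255.279037))/3 = -181.632850
T_{2}^{(2)} = -181.632850 + (-181.632850 − (-191.379292))/15 = -180.983087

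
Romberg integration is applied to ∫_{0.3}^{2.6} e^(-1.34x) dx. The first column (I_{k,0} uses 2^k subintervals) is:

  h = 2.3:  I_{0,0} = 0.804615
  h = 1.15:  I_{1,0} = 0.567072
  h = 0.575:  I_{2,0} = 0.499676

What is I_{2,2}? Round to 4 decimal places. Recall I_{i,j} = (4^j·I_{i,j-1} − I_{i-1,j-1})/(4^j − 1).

Richardson extrapolation on the trapezoidal column (denominator 4−1=3):
I_{1,1} = (4·0.567072 − 0.804615) / 3 = 0.487891
I_{2,1} = (4·0.499676 − 0.567072) / 3 = 0.477211
I_{2,2} = (16·0.477211 − 0.487891) / 15 = 0.476499

0.4765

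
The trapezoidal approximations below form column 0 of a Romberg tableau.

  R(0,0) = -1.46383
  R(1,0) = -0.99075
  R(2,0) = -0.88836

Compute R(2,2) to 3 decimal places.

R(1,1) = -0.99075 + (-0.99075 − (-1.46383))/3 = -0.83306
R(2,1) = (4·(-0.88836) − (-0.99075)) / 3 = -0.85423
R(2,2) = -0.85423 + (-0.85423 − (-0.83306))/15 = -0.85564
(Column j=1 coincides with Simpson's rule on the same nodes.)

-0.856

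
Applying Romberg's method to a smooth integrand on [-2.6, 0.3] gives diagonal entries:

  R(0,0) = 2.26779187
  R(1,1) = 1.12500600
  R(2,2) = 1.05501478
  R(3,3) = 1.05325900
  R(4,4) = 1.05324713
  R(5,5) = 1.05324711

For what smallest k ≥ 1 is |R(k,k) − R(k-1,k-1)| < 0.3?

k = 2

|R(1,1) − R(0,0)| = 1.14278587 ≥ 0.3
|R(2,2) − R(1,1)| = 0.06999122 < 0.3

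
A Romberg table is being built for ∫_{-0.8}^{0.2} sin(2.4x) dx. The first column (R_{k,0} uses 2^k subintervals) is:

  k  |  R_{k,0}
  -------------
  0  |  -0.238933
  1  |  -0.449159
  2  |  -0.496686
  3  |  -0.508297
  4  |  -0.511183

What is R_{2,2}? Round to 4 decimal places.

-0.5121

R_{1,1} = -0.449159 + (-0.449159 − (-0.238933))/3 = -0.519234
R_{2,1} = (4·(-0.496686) − (-0.449159)) / 3 = -0.512528
R_{2,2} = (16·(-0.512528) − (-0.519234)) / 15 = -0.512081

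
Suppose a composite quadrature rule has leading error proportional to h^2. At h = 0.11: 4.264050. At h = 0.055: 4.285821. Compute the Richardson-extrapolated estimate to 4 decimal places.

4.2931

Extrapolated value = (4·A(h/2) − A(h)) / (4 − 1)
= (4·4.285821 − 4.264050) / 3
= 12.879234 / 3 = 4.293078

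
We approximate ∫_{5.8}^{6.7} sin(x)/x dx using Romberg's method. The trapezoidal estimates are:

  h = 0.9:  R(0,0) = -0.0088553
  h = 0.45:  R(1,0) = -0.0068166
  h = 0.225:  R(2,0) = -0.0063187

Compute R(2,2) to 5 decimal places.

R(1,1) = -0.0068166 + (-0.0068166 − (-0.0088553))/3 = -0.0061370
R(2,1) = -0.0063187 + (-0.0063187 − (-0.0068166))/3 = -0.0061527
R(2,2) = (16·(-0.0061527) − (-0.0061370)) / 15 = -0.0061537

-0.00615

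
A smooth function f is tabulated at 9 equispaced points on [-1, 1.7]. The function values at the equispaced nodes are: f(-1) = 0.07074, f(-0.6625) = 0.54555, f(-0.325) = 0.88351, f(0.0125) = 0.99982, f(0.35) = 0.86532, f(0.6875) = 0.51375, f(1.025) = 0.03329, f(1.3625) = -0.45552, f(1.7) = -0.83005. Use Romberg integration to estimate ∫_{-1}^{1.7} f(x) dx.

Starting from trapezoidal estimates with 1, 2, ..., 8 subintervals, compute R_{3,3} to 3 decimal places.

R_{0,0} (trapezoid, 1 panel, h=2.7000): -1.02507
R_{1,0} (trapezoid, 2 panels, h=1.3500): 0.65565
R_{2,0} (trapezoid, 4 panels, h=0.6750): 0.94666
R_{3,0} (trapezoid, 8 panels, h=0.3375): 1.01455
R_{1,1} = 0.65565 + (0.65565 − (-1.02507))/3 = 1.21589
R_{2,1} = 0.94666 + (0.94666 − 0.65565)/3 = 1.04366
R_{3,1} = 1.01455 + (1.01455 − 0.94666)/3 = 1.03718
R_{2,2} = 1.04366 + (1.04366 − 1.21589)/15 = 1.03218
R_{3,2} = 1.03718 + (1.03718 − 1.04366)/15 = 1.03675
R_{3,3} = 1.03675 + (1.03675 − 1.03218)/63 = 1.03682

1.037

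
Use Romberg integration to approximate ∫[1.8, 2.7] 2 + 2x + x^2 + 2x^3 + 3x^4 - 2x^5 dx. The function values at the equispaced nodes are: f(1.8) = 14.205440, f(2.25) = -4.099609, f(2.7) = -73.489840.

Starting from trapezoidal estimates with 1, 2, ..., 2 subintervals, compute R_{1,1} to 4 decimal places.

R_{0,0} (trapezoid, 1 panel, h=0.9000): -26.677980
R_{1,0} (trapezoid, 2 panels, h=0.4500): -15.183814
R_{1,1} = -15.183814 + (-15.183814 − (-26.677980))/3 = -11.352425

-11.3524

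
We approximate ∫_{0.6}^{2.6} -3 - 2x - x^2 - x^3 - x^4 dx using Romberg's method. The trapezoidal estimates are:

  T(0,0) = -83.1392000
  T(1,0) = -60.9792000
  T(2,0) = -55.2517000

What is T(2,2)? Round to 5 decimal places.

-53.32587

Richardson extrapolation on the trapezoidal column (denominator 4−1=3):
T(1,1) = -60.9792000 + (-60.9792000 − (-83.1392000))/3 = -53.5925333
T(2,1) = (4·(-55.2517000) − (-60.9792000)) / 3 = -53.3425333
T(2,2) = -53.3425333 + (-53.3425333 − (-53.5925333))/15 = -53.3258666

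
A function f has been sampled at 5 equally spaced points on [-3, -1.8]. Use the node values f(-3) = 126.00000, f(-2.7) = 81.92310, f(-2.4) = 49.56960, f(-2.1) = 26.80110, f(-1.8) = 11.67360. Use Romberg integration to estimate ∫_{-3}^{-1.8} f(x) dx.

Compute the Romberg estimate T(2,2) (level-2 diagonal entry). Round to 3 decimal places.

67.170

T(0,0) (trapezoid, 1 panel, h=1.2000): 82.60416
T(1,0) (trapezoid, 2 panels, h=0.6000): 71.04384
T(2,0) (trapezoid, 4 panels, h=0.3000): 68.13918
T(1,1) = 71.04384 + (71.04384 − 82.60416)/3 = 67.19040
T(2,1) = 68.13918 + (68.13918 − 71.04384)/3 = 67.17096
T(2,2) = 67.17096 + (67.17096 − 67.19040)/15 = 67.16966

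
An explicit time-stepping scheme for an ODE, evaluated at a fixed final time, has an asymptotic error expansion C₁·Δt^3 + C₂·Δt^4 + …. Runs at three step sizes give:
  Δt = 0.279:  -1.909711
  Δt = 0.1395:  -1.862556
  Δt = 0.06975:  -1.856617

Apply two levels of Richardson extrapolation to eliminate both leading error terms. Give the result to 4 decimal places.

First eliminate the Δt^3 term (factor 2^3 = 8):
  B₁ = (8·(-1.862556) − (-1.909711))/7 = -1.855820
  B₂ = (8·(-1.856617) − (-1.862556))/7 = -1.855769
Then eliminate the Δt^4 term (factor 2^4 = 16):
  (16·(-1.855769) − (-1.855820))/15 = -1.855766

-1.8558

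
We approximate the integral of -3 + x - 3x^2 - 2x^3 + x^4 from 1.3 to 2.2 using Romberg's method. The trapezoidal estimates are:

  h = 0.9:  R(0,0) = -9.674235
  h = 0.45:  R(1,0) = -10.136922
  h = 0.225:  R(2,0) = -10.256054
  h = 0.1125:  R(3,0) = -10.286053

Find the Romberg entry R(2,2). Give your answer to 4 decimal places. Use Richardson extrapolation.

-10.2961

Richardson extrapolation on the trapezoidal column (denominator 4−1=3):
R(1,1) = -10.136922 + (-10.136922 − (-9.674235))/3 = -10.291151
R(2,1) = (4·(-10.256054) − (-10.136922)) / 3 = -10.295765
R(2,2) = (16·(-10.295765) − (-10.291151)) / 15 = -10.296073
(Column j=1 coincides with Simpson's rule on the same nodes.)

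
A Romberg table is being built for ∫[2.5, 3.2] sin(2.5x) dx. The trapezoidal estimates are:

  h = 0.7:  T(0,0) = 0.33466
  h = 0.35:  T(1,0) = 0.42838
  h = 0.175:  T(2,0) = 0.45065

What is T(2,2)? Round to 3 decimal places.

0.458

Richardson extrapolation on the trapezoidal column (denominator 4−1=3):
T(1,1) = 0.42838 + (0.42838 − 0.33466)/3 = 0.45962
T(2,1) = (4·0.45065 − 0.42838) / 3 = 0.45807
T(2,2) = (16·0.45807 − 0.45962) / 15 = 0.45797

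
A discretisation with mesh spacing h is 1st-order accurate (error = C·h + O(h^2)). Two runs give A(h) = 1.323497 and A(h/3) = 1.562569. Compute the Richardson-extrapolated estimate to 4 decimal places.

Extrapolated value = (3·A(h/3) − A(h)) / (3 − 1)
= (3·1.562569 − 1.323497) / 2
= 3.364210 / 2 = 1.682105

1.6821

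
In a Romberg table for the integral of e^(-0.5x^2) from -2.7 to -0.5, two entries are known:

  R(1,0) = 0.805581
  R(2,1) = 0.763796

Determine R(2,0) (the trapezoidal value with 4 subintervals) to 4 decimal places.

0.7742

From R(2,1) = (4·R(2,0) − R(1,0))/3, solve for R(2,0):
4·R(2,0) = 3·0.763796 + 0.805581 = 3.096969
R(2,0) = 0.774242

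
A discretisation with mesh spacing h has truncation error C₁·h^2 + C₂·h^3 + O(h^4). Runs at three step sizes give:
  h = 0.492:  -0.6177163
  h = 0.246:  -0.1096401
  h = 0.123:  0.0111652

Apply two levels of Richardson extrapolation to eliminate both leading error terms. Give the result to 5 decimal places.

First eliminate the h^2 term (factor 2^2 = 4):
  B₁ = (4·(-0.1096401) − (-0.6177163))/3 = 0.0597186
  B₂ = (4·0.0111652 − (-0.1096401))/3 = 0.0514336
Then eliminate the h^3 term (factor 2^3 = 8):
  (8·0.0514336 − 0.0597186)/7 = 0.0502500

0.05025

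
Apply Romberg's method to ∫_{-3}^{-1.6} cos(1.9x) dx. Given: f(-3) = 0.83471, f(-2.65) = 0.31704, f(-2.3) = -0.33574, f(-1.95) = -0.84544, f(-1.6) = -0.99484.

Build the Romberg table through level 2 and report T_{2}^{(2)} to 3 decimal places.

-0.343

T_{0}^{(0)} (trapezoid, 1 panel, h=1.4000): -0.11209
T_{1}^{(0)} (trapezoid, 2 panels, h=0.7000): -0.29106
T_{2}^{(0)} (trapezoid, 4 panels, h=0.3500): -0.33047
T_{1}^{(1)} = -0.29106 + (-0.29106 − (-0.11209))/3 = -0.35072
T_{2}^{(1)} = -0.33047 + (-0.33047 − (-0.29106))/3 = -0.34361
T_{2}^{(2)} = -0.34361 + (-0.34361 − (-0.35072))/15 = -0.34314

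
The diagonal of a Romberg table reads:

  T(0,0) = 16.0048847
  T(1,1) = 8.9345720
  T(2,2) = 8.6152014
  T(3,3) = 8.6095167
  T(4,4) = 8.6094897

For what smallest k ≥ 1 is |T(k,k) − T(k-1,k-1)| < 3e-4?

|T(1,1) − T(0,0)| = 7.0703127 ≥ 3e-4
|T(2,2) − T(1,1)| = 0.3193706 ≥ 3e-4
|T(3,3) − T(2,2)| = 0.0056847 ≥ 3e-4
|T(4,4) − T(3,3)| = 0.0000270 < 3e-4

k = 4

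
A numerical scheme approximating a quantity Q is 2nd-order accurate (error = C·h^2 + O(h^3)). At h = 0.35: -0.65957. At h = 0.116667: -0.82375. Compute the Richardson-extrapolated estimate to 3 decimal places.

The leading error scales as h^2; refining by a factor of 3 reduces it by 3^2 = 9.
Extrapolated value = (9·A(h/3) − A(h)) / (9 − 1)
= (9·(-0.82375) − (-0.65957)) / 8
= -6.75418 / 8 = -0.84427

-0.844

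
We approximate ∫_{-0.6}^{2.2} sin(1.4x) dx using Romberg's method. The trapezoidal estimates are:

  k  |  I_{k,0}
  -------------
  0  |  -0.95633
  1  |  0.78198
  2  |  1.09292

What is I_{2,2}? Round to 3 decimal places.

1.186

Richardson extrapolation on the trapezoidal column (denominator 4−1=3):
I_{1,1} = 0.78198 + (0.78198 − (-0.95633))/3 = 1.36142
I_{2,1} = 1.09292 + (1.09292 − 0.78198)/3 = 1.19657
I_{2,2} = (16·1.19657 − 1.36142) / 15 = 1.18558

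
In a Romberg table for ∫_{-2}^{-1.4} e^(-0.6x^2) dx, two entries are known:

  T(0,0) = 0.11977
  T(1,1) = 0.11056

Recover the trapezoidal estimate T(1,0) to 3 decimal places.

From T(1,1) = (4·T(1,0) − T(0,0))/3, solve for T(1,0):
4·T(1,0) = 3·0.11056 + 0.11977 = 0.45145
T(1,0) = 0.11286

0.113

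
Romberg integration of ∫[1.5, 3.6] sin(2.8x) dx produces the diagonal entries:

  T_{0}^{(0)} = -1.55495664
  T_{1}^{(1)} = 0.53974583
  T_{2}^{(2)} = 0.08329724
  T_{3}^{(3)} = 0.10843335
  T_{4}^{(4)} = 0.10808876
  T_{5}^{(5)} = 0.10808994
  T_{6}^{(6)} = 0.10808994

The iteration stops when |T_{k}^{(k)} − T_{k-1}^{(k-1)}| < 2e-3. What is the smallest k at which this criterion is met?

k = 4

|T_{1}^{(1)} − T_{0}^{(0)}| = 2.09470247 ≥ 2e-3
|T_{2}^{(2)} − T_{1}^{(1)}| = 0.45644859 ≥ 2e-3
|T_{3}^{(3)} − T_{2}^{(2)}| = 0.02513611 ≥ 2e-3
|T_{4}^{(4)} − T_{3}^{(3)}| = 0.00034459 < 2e-3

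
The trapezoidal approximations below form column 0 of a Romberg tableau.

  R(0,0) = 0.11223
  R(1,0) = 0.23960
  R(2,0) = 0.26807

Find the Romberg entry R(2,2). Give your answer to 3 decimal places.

R(1,1) = (4·0.23960 − 0.11223) / 3 = 0.28206
R(2,1) = 0.26807 + (0.26807 − 0.23960)/3 = 0.27756
R(2,2) = (16·0.27756 − 0.28206) / 15 = 0.27726

0.277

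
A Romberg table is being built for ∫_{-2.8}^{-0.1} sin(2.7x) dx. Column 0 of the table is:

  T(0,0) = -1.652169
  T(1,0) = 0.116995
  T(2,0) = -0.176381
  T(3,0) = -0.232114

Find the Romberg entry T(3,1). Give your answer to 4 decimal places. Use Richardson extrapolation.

-0.2507

T(3,1) = (4·(-0.232114) − (-0.176381)) / 3 = -0.250692
(Column j=1 coincides with Simpson's rule on the same nodes.)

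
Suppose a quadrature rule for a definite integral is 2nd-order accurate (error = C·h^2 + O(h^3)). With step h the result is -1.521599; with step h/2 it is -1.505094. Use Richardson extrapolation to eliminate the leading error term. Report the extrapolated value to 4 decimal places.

The leading error scales as h^2; refining by a factor of 2 reduces it by 2^2 = 4.
Extrapolated value = (4·A(h/2) − A(h)) / (4 − 1)
= (4·(-1.505094) − (-1.521599)) / 3
= -4.498777 / 3 = -1.499592

-1.4996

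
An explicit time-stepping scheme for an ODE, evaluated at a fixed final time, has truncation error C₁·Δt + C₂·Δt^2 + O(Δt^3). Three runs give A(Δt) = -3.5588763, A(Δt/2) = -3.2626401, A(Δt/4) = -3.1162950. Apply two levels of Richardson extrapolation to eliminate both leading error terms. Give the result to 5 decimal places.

-2.97113

First eliminate the Δt term (factor 2^1 = 2):
  B₁ = (2·(-3.2626401) − (-3.5588763))/1 = -2.9664039
  B₂ = (2·(-3.1162950) − (-3.2626401))/1 = -2.9699499
Then eliminate the Δt^2 term (factor 2^2 = 4):
  (4·(-2.9699499) − (-2.9664039))/3 = -2.9711319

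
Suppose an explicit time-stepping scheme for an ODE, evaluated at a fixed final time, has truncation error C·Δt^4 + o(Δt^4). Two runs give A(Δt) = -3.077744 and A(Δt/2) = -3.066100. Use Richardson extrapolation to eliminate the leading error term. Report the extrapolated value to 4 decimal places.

-3.0653

The leading error scales as Δt^4; refining by a factor of 2 reduces it by 2^4 = 16.
Extrapolated value = (16·A(Δt/2) − A(Δt)) / (16 − 1)
= (16·(-3.066100) − (-3.077744)) / 15
= -45.979856 / 15 = -3.065324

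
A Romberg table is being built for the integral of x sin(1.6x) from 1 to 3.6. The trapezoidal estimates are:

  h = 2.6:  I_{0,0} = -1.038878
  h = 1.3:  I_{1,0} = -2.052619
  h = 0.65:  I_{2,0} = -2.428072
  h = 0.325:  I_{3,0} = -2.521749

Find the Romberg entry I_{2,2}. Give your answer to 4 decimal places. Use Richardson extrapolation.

I_{1,1} = -2.052619 + (-2.052619 − (-1.038878))/3 = -2.390533
I_{2,1} = (4·(-2.428072) − (-2.052619)) / 3 = -2.553223
I_{2,2} = -2.553223 + (-2.553223 − (-2.390533))/15 = -2.564069

-2.5641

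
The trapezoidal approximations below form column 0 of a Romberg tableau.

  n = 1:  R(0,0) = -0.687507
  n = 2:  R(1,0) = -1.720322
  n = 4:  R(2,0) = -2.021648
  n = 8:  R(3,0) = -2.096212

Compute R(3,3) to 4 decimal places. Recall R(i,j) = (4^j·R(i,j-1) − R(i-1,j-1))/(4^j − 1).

R(1,1) = (4·(-1.720322) − (-0.687507)) / 3 = -2.064594
R(2,1) = (4·(-2.021648) − (-1.720322)) / 3 = -2.122090
R(3,1) = (4·(-2.096212) − (-2.021648)) / 3 = -2.121067
R(2,2) = (16·(-2.122090) − (-2.064594)) / 15 = -2.125923
R(3,2) = -2.121067 + (-2.121067 − (-2.122090))/15 = -2.120999
R(3,3) = -2.120999 + (-2.120999 − (-2.125923))/63 = -2.120921

-2.1209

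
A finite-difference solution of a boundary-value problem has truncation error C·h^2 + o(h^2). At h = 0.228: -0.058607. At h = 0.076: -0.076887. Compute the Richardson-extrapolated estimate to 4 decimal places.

The leading error scales as h^2; refining by a factor of 3 reduces it by 3^2 = 9.
Extrapolated value = (9·A(h/3) − A(h)) / (9 − 1)
= (9·(-0.076887) − (-0.058607)) / 8
= -0.633376 / 8 = -0.079172

-0.0792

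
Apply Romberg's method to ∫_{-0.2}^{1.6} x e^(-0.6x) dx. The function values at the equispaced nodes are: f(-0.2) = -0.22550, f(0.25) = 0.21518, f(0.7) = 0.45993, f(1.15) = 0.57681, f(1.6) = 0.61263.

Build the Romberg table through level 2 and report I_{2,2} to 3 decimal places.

I_{0,0} (trapezoid, 1 panel, h=1.8000): 0.34842
I_{1,0} (trapezoid, 2 panels, h=0.9000): 0.58815
I_{2,0} (trapezoid, 4 panels, h=0.4500): 0.65047
I_{1,1} = 0.58815 + (0.58815 − 0.34842)/3 = 0.66806
I_{2,1} = 0.65047 + (0.65047 − 0.58815)/3 = 0.67124
I_{2,2} = 0.67124 + (0.67124 − 0.66806)/15 = 0.67145

0.671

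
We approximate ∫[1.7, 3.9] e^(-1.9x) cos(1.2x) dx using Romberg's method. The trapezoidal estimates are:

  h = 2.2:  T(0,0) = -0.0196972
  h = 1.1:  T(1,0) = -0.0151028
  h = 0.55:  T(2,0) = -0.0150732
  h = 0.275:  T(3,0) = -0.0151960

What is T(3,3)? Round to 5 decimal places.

Richardson extrapolation on the trapezoidal column (denominator 4−1=3):
T(1,1) = (4·(-0.0151028) − (-0.0196972)) / 3 = -0.0135713
T(2,1) = (4·(-0.0150732) − (-0.0151028)) / 3 = -0.0150633
T(3,1) = (4·(-0.0151960) − (-0.0150732)) / 3 = -0.0152369
T(2,2) = (16·(-0.0150633) − (-0.0135713)) / 15 = -0.0151628
T(3,2) = (16·(-0.0152369) − (-0.0150633)) / 15 = -0.0152485
T(3,3) = (64·(-0.0152485) − (-0.0151628)) / 63 = -0.0152499
(Column j=1 coincides with Simpson's rule on the same nodes.)

-0.01525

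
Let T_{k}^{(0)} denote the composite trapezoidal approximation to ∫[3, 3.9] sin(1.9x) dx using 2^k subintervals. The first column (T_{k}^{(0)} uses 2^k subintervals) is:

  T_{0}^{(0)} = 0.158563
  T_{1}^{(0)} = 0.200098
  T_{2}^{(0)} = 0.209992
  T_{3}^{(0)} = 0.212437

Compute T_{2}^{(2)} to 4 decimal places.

Richardson extrapolation on the trapezoidal column (denominator 4−1=3):
T_{1}^{(1)} = 0.200098 + (0.200098 − 0.158563)/3 = 0.213943
T_{2}^{(1)} = (4·0.209992 − 0.200098) / 3 = 0.213290
T_{2}^{(2)} = 0.213290 + (0.213290 − 0.213943)/15 = 0.213246
(Column j=1 coincides with Simpson's rule on the same nodes.)

0.2132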